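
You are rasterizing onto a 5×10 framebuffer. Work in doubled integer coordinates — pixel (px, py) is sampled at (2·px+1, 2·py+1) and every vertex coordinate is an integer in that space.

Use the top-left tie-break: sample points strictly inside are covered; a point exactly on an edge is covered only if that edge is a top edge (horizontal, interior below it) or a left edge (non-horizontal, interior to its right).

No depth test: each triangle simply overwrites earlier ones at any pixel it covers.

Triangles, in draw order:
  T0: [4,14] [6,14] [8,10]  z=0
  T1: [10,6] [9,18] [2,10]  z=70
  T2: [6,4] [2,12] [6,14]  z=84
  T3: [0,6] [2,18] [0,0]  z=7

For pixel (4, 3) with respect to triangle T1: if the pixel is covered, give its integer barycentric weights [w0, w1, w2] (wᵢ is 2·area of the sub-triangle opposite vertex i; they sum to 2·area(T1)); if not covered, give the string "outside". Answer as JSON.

T0:
  2·area = 8  (B↔C swapped to make it positive)
  edge (4, 14)→(8, 10): d=(4,-4) top-left  bias=+0
  edge (8, 10)→(6, 14): d=(-2,4) right/bottom  bias=-1
  edge (6, 14)→(4, 14): d=(-2,0) right/bottom  bias=-1
    (4,4)@(9, 9): e=[0,-2,10] → ·  [on edge]
    (3,5)@(7, 11): e=[0,2,6] → █  [on edge]
    (4,5)@(9, 11): e=[8,-6,6] → ·
    (2,6)@(5, 13): e=[0,6,2] → █  [on edge]
    (3,6)@(7, 13): e=[8,-2,2] → ·
    (1,7)@(3, 15): e=[0,10,-2] → ·  [on edge]
    (2,7)@(5, 15): e=[8,2,-2] → ·
    (0,8)@(1, 17): e=[0,14,-6] → ·  [on edge]
  covered (2 px):
    · · · · ·
    · · · · ·
    · · · · ·
    · · · · ·
    · · · · ·
    · · · █ ·
    · · █ · ·
    · · · · ·
    · · · · ·
    · · · · ·
T1:
  2·area = 92
  edge (10, 6)→(9, 18): d=(-1,12) right/bottom  bias=-1
  edge (9, 18)→(2, 10): d=(-7,-8) top-left  bias=+0
  edge (2, 10)→(10, 6): d=(8,-4) top-left  bias=+0
    (4,3)@(9, 7): e=[11,77,4] → █
    (2,4)@(5, 9): e=[57,31,4] → █
    (3,4)@(7, 9): e=[33,47,12] → █
    (1,5)@(3, 11): e=[79,1,12] → █
    (1,6)@(3, 13): e=[77,-13,28] → ·
    (2,6)@(5, 13): e=[53,3,36] → █
    (2,7)@(5, 15): e=[51,-11,52] → ·
    (3,7)@(7, 15): e=[27,5,60] → █
    (3,8)@(7, 17): e=[25,-9,76] → ·
    (4,8)@(9, 17): e=[1,7,84] → █
    (4,9)@(9, 19): e=[-1,-7,100] → ·
  covered (14 px):
    · · · · ·
    · · · · ·
    · · · · ·
    · · · · █
    · · █ █ █
    · █ █ █ █
    · · █ █ █
    · · · █ █
    · · · · █
    · · · · ·
T2:
  2·area = 40  (B↔C swapped to make it positive)
  edge (6, 4)→(6, 14): d=(0,10) right/bottom  bias=-1
  edge (6, 14)→(2, 12): d=(-4,-2) top-left  bias=+0
  edge (2, 12)→(6, 4): d=(4,-8) top-left  bias=+0
    (2,3)@(5, 7): e=[10,26,4] → █
    (3,3)@(7, 7): e=[-10,30,20] → ·
    (2,4)@(5, 9): e=[10,18,12] → █
    (3,4)@(7, 9): e=[-10,22,28] → ·
    (1,5)@(3, 11): e=[30,6,4] → █
    (3,5)@(7, 11): e=[-10,14,36] → ·
    (1,6)@(3, 13): e=[30,-2,12] → ·
    (2,6)@(5, 13): e=[10,2,28] → █
    (3,6)@(7, 13): e=[-10,6,44] → ·
    (2,7)@(5, 15): e=[10,-6,36] → ·
  covered (5 px):
    · · · · ·
    · · · · ·
    · · · · ·
    · · █ · ·
    · · █ · ·
    · █ █ · ·
    · · █ · ·
    · · · · ·
    · · · · ·
    · · · · ·
T3:
  2·area = 12  (B↔C swapped to make it positive)
  edge (0, 6)→(0, 0): d=(0,-6) top-left  bias=+0
  edge (0, 0)→(2, 18): d=(2,18) right/bottom  bias=-1
  edge (2, 18)→(0, 6): d=(-2,-12) top-left  bias=+0
    (0,4)@(1, 9): e=[6,0,6] → ·  [on edge]
    (0,5)@(1, 11): e=[6,4,2] → █
    (1,5)@(3, 11): e=[18,-32,26] → ·
    (0,6)@(1, 13): e=[6,8,-2] → ·
  covered (1 px):
    · · · · ·
    · · · · ·
    · · · · ·
    · · · · ·
    · · · · ·
    █ · · · ·
    · · · · ·
    · · · · ·
    · · · · ·
    · · · · ·

Final: [77,4,11]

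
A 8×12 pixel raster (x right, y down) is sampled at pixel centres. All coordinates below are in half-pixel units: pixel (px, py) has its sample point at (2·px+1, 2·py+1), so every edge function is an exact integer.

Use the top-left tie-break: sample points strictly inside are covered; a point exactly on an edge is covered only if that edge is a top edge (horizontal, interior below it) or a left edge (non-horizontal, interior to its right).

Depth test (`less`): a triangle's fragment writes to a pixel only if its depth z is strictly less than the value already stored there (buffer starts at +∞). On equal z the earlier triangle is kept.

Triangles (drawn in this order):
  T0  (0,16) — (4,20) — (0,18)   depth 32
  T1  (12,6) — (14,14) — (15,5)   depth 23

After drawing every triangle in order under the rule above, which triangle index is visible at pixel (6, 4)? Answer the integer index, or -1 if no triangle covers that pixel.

T0:
  2·area = 8
  edge (0, 16)→(4, 20): d=(4,4) right/bottom  bias=-1
  edge (4, 20)→(0, 18): d=(-4,-2) top-left  bias=+0
  edge (0, 18)→(0, 16): d=(0,-2) top-left  bias=+0
    (0,8)@(1, 17): e=[0,6,2] → ·  [on edge]
    (1,9)@(3, 19): e=[0,2,6] → ·  [on edge]
    (2,10)@(5, 21): e=[0,-2,10] → ·  [on edge]
    (3,11)@(7, 23): e=[0,-6,14] → ·  [on edge]
  covered (0 px):
    · · · · · · · ·
    · · · · · · · ·
    · · · · · · · ·
    · · · · · · · ·
    · · · · · · · ·
    · · · · · · · ·
    · · · · · · · ·
    · · · · · · · ·
    · · · · · · · ·
    · · · · · · · ·
    · · · · · · · ·
    · · · · · · · ·
T1:
  2·area = 26  (B↔C swapped to make it positive)
  edge (12, 6)→(15, 5): d=(3,-1) top-left  bias=+0
  edge (15, 5)→(14, 14): d=(-1,9) right/bottom  bias=-1
  edge (14, 14)→(12, 6): d=(-2,-8) top-left  bias=+0
    (7,2)@(15, 5): e=[0,0,26] → ·  [on edge]
    (4,3)@(9, 7): e=[0,52,-26] → ·  [on edge]
    (6,3)@(13, 7): e=[4,16,6] → #
    (7,3)@(15, 7): e=[6,-2,22] → ·
    (1,4)@(3, 9): e=[0,104,-78] → ·  [on edge]
    (6,4)@(13, 9): e=[10,14,2] → #
    (7,4)@(15, 9): e=[12,-4,18] → ·
    (6,5)@(13, 11): e=[16,12,-2] → ·
    (6,11)@(13, 23): e=[52,0,-26] → ·  [on edge]
  covered (2 px):
    · · · · · · · ·
    · · · · · · · ·
    · · · · · · · ·
    · · · · · · # ·
    · · · · · · # ·
    · · · · · · · ·
    · · · · · · · ·
    · · · · · · · ·
    · · · · · · · ·
    · · · · · · · ·
    · · · · · · · ·
    · · · · · · · ·

Z-buffer (winner per pixel, '.' = empty):
  . . . . . . . .
  . . . . . . . .
  . . . . . . . .
  . . . . . . 1 .
  . . . . . . 1 .
  . . . . . . . .
  . . . . . . . .
  . . . . . . . .
  . . . . . . . .
  . . . . . . . .
  . . . . . . . .
  . . . . . . . .

Result: 1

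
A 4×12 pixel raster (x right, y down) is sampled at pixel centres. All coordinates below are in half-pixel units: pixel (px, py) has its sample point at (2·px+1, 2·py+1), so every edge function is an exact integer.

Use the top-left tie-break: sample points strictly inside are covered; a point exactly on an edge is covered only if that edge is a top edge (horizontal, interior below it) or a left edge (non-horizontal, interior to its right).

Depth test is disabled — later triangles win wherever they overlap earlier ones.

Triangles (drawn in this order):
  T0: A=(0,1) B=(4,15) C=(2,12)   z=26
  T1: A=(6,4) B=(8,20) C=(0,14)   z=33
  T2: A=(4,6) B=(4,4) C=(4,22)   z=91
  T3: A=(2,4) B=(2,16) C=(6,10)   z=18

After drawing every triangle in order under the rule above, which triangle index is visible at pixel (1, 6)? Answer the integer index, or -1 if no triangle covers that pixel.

T0:
  2·area = 16
  edge (0, 1)→(4, 15): d=(4,14) right/bottom  bias=-1
  edge (4, 15)→(2, 12): d=(-2,-3) top-left  bias=+0
  edge (2, 12)→(0, 1): d=(-2,-11) top-left  bias=+0
    (0,2)@(1, 5): e=[2,11,3] → X
    (1,2)@(3, 5): e=[-26,17,25] → .
    (0,3)@(1, 7): e=[10,7,-1] → .
    (1,6)@(3, 13): e=[6,1,9] → X
    (2,6)@(5, 13): e=[-22,7,31] → .
    (1,7)@(3, 15): e=[14,-3,5] → .
  covered (2 px):
    . . . .
    . . . .
    X . . .
    . . . .
    . . . .
    . . . .
    . X . .
    . . . .
    . . . .
    . . . .
    . . . .
    . . . .
T1:
  2·area = 116
  edge (6, 4)→(8, 20): d=(2,16) right/bottom  bias=-1
  edge (8, 20)→(0, 14): d=(-8,-6) top-left  bias=+0
  edge (0, 14)→(6, 4): d=(6,-10) top-left  bias=+0
    (2,3)@(5, 7): e=[22,86,8] → X
    (3,3)@(7, 7): e=[-10,98,28] → .
    (1,4)@(3, 9): e=[58,58,0] → X  [on edge]
    (3,4)@(7, 9): e=[-6,82,40] → .
    (1,5)@(3, 11): e=[62,42,12] → X
    (3,5)@(7, 11): e=[-2,66,52] → .
    (0,6)@(1, 13): e=[98,14,4] → X
    (3,6)@(7, 13): e=[2,50,64] → X
    (0,7)@(1, 15): e=[102,-2,16] → .
    (1,7)@(3, 15): e=[70,10,36] → X
    (1,8)@(3, 17): e=[74,-6,48] → .
    (2,8)@(5, 17): e=[42,6,68] → X
  covered (15 px):
    . . . .
    . . . .
    . . . .
    . . X .
    . X X .
    . X X .
    X X X X
    . X X X
    . . X X
    . . . X
    . . . .
    . . . .
T2:
  degenerate (2·area = 0) — covers nothing
T3:
  2·area = 48  (B↔C swapped to make it positive)
  edge (2, 4)→(6, 10): d=(4,6) right/bottom  bias=-1
  edge (6, 10)→(2, 16): d=(-4,6) right/bottom  bias=-1
  edge (2, 16)→(2, 4): d=(0,-12) top-left  bias=+0
    (1,3)@(3, 7): e=[6,30,12] → X
    (2,3)@(5, 7): e=[-6,18,36] → .
    (1,4)@(3, 9): e=[14,22,12] → X
    (2,4)@(5, 9): e=[2,10,36] → X
    (3,4)@(7, 9): e=[-10,-2,60] → .
    (1,5)@(3, 11): e=[22,14,12] → X
    (3,5)@(7, 11): e=[-2,-10,60] → .
    (1,6)@(3, 13): e=[30,6,12] → X
    (2,6)@(5, 13): e=[18,-6,36] → .
    (1,7)@(3, 15): e=[38,-2,12] → .
  covered (6 px):
    . . . .
    . . . .
    . . . .
    . X . .
    . X X .
    . X X .
    . X . .
    . . . .
    . . . .
    . . . .
    . . . .
    . . . .

Z-buffer (winner per pixel, '.' = empty):
  . . . .
  . . . .
  0 . . .
  . 3 1 .
  . 3 3 .
  . 3 3 .
  1 3 1 1
  . 1 1 1
  . . 1 1
  . . . 1
  . . . .
  . . . .

Final: 3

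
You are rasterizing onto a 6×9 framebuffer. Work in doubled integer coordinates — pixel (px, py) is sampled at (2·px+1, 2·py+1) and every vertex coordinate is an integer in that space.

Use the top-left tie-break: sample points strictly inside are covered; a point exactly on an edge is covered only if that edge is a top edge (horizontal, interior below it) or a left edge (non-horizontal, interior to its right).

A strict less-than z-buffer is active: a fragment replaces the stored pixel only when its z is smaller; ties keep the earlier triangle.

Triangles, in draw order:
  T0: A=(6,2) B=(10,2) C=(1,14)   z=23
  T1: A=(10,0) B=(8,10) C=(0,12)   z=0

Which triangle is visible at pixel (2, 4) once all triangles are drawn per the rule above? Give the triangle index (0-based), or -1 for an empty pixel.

T0:
  2·area = 48
  edge (6, 2)→(10, 2): d=(4,0) top-left  bias=+0
  edge (10, 2)→(1, 14): d=(-9,12) right/bottom  bias=-1
  edge (1, 14)→(6, 2): d=(5,-12) top-left  bias=+0
    (3,1)@(7, 3): e=[4,27,17] → #
    (4,1)@(9, 3): e=[4,3,41] → #
    (5,1)@(11, 3): e=[4,-21,65] → ·
    (2,2)@(5, 5): e=[12,33,3] → #
    (4,2)@(9, 5): e=[12,-15,51] → ·
    (2,3)@(5, 7): e=[20,15,13] → #
    (3,3)@(7, 7): e=[20,-9,37] → ·
    (2,4)@(5, 9): e=[28,-3,23] → ·
    (1,5)@(3, 11): e=[36,3,9] → #
    (2,5)@(5, 11): e=[36,-21,33] → ·
    (1,6)@(3, 13): e=[44,-15,19] → ·
  covered (6 px):
    · · · · · ·
    · · · # # ·
    · · # # · ·
    · · # · · ·
    · · · · · ·
    · # · · · ·
    · · · · · ·
    · · · · · ·
    · · · · · ·
T1:
  2·area = 76
  edge (10, 0)→(8, 10): d=(-2,10) right/bottom  bias=-1
  edge (8, 10)→(0, 12): d=(-8,2) right/bottom  bias=-1
  edge (0, 12)→(10, 0): d=(10,-12) top-left  bias=+0
    (4,1)@(9, 3): e=[4,54,18] → #
    (5,1)@(11, 3): e=[-16,50,42] → ·
    (3,2)@(7, 5): e=[20,42,14] → #
    (4,2)@(9, 5): e=[0,38,38] → ·  [on edge]
    (2,3)@(5, 7): e=[36,30,10] → #
    (4,3)@(9, 7): e=[-4,22,58] → ·
    (1,4)@(3, 9): e=[52,18,6] → #
    (4,4)@(9, 9): e=[-8,6,78] → ·
    (0,5)@(1, 11): e=[68,6,2] → #
    (2,5)@(5, 11): e=[28,-2,50] → ·
    (3,5)@(7, 11): e=[8,-6,74] → ·
    (0,6)@(1, 13): e=[64,-10,22] → ·
    (3,7)@(7, 15): e=[0,-38,114] → ·  [on edge]
  covered (9 px):
    · · · · · ·
    · · · · # ·
    · · · # · ·
    · · # # · ·
    · # # # · ·
    # # · · · ·
    · · · · · ·
    · · · · · ·
    · · · · · ·

Z-buffer (winner per pixel, '.' = empty):
  . . . . . .
  . . . 0 1 .
  . . 0 1 . .
  . . 1 1 . .
  . 1 1 1 . .
  1 1 . . . .
  . . . . . .
  . . . . . .
  . . . . . .

Result: 1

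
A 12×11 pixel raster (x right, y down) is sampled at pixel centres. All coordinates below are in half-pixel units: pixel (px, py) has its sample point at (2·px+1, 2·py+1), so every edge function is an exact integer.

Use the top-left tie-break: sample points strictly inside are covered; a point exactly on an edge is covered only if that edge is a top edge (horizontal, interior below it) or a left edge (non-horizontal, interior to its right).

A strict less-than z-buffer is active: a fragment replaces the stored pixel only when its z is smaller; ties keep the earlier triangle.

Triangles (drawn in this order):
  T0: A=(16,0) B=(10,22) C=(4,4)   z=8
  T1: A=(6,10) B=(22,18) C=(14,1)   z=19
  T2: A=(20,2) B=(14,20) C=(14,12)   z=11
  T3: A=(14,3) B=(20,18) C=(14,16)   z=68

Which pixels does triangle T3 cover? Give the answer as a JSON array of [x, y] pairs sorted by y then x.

T0:
  2·area = 240
  edge (16, 0)→(10, 22): d=(-6,22) right/bottom  bias=-1
  edge (10, 22)→(4, 4): d=(-6,-18) top-left  bias=+0
  edge (4, 4)→(16, 0): d=(12,-4) top-left  bias=+0
    (1,0)@(3, 1): e=[280,0,-40] → .  [on edge]
    (6,0)@(13, 1): e=[60,180,0] → X  [on edge]
    (7,0)@(15, 1): e=[16,216,8] → X
    (8,0)@(17, 1): e=[-28,252,16] → .
    (3,1)@(7, 3): e=[180,60,0] → X  [on edge]
    (4,1)@(9, 3): e=[136,96,8] → X
    (5,1)@(11, 3): e=[92,132,16] → X
    (8,1)@(17, 3): e=[-40,240,40] → .
    (0,2)@(1, 5): e=[300,-60,0] → .  [on edge]
    (2,2)@(5, 5): e=[212,12,16] → X
    (7,2)@(15, 5): e=[-8,192,56] → .
    (2,3)@(5, 7): e=[200,0,40] → X  [on edge]
    (6,5)@(13, 11): e=[0,120,120] → .  [on edge]
    (3,6)@(7, 13): e=[120,0,120] → X  [on edge]
    (4,9)@(9, 19): e=[40,0,200] → X  [on edge]
  covered (32 px):
    . . . . . . X X . . . .
    . . . X X X X X . . . .
    . . X X X X X . . . . .
    . . X X X X X . . . . .
    . . . X X X X . . . . .
    . . . X X X . . . . . .
    . . . X X X . . . . . .
    . . . . X X . . . . . .
    . . . . X X . . . . . .
    . . . . X . . . . . . .
    . . . . . . . . . . . .
T1:
  2·area = 208  (B↔C swapped to make it positive)
  edge (6, 10)→(14, 1): d=(8,-9) top-left  bias=+0
  edge (14, 1)→(22, 18): d=(8,17) right/bottom  bias=-1
  edge (22, 18)→(6, 10): d=(-16,-8) top-left  bias=+0
    (6,1)@(13, 3): e=[7,33,168] → X
    (7,1)@(15, 3): e=[25,-1,184] → .
    (5,2)@(11, 5): e=[5,83,120] → X
    (7,2)@(15, 5): e=[41,15,152] → X
    (8,2)@(17, 5): e=[59,-19,168] → .
    (4,3)@(9, 7): e=[3,133,72] → X
    (8,3)@(17, 7): e=[75,-3,136] → .
    (3,4)@(7, 9): e=[1,183,24] → X
    (8,4)@(17, 9): e=[91,13,104] → X
    (9,4)@(19, 9): e=[109,-21,120] → .
    (3,5)@(7, 11): e=[17,199,-8] → .
    (4,5)@(9, 11): e=[35,165,8] → X
  covered (26 px):
    . . . . . . . . . . . .
    . . . . . . X . . . . .
    . . . . . X X X . . . .
    . . . . X X X X . . . .
    . . . X X X X X X . . .
    . . . . X X X X X . . .
    . . . . . . X X X X . .
    . . . . . . . . X X . .
    . . . . . . . . . . X .
    . . . . . . . . . . . .
    . . . . . . . . . . . .
T2:
  2·area = 48
  edge (20, 2)→(14, 20): d=(-6,18) right/bottom  bias=-1
  edge (14, 20)→(14, 12): d=(0,-8) top-left  bias=+0
  edge (14, 12)→(20, 2): d=(6,-10) top-left  bias=+0
    (9,2)@(19, 5): e=[0,40,8] → .  [on edge]
    (8,3)@(17, 7): e=[24,24,0] → X  [on edge]
    (9,3)@(19, 7): e=[-12,40,20] → .
    (8,4)@(17, 9): e=[12,24,12] → X
    (9,4)@(19, 9): e=[-24,40,32] → .
    (7,5)@(15, 11): e=[36,8,4] → X
    (8,5)@(17, 11): e=[0,24,24] → .  [on edge]
    (7,6)@(15, 13): e=[24,8,16] → X
    (8,6)@(17, 13): e=[-12,24,36] → .
    (7,7)@(15, 15): e=[12,8,28] → X
    (8,7)@(17, 15): e=[-24,24,48] → .
    (5,8)@(11, 17): e=[72,-24,0] → .  [on edge]
    (7,8)@(15, 17): e=[0,8,40] → .  [on edge]
  covered (5 px):
    . . . . . . . . . . . .
    . . . . . . . . . . . .
    . . . . . . . . . . . .
    . . . . . . . . X . . .
    . . . . . . . . X . . .
    . . . . . . . X . . . .
    . . . . . . . X . . . .
    . . . . . . . X . . . .
    . . . . . . . . . . . .
    . . . . . . . . . . . .
    . . . . . . . . . . . .
T3:
  2·area = 78
  edge (14, 3)→(20, 18): d=(6,15) right/bottom  bias=-1
  edge (20, 18)→(14, 16): d=(-6,-2) top-left  bias=+0
  edge (14, 16)→(14, 3): d=(0,-13) top-left  bias=+0
    (7,3)@(15, 7): e=[9,56,13] → X
    (8,3)@(17, 7): e=[-21,60,39] → .
    (7,4)@(15, 9): e=[21,44,13] → X
    (8,4)@(17, 9): e=[-9,48,39] → .
    (7,5)@(15, 11): e=[33,32,13] → X
    (8,5)@(17, 11): e=[3,36,39] → X
    (9,5)@(19, 11): e=[-27,40,65] → .
    (2,6)@(5, 13): e=[195,0,-117] → .  [on edge]
    (7,6)@(15, 13): e=[45,20,13] → X
    (9,6)@(19, 13): e=[-15,28,65] → .
    (5,7)@(11, 15): e=[117,0,-39] → .  [on edge]
    (7,7)@(15, 15): e=[57,8,13] → X
    (8,8)@(17, 17): e=[39,0,39] → X  [on edge]
    (11,9)@(23, 19): e=[-39,0,117] → .  [on edge]
  covered (10 px):
    . . . . . . . . . . . .
    . . . . . . . . . . . .
    . . . . . . . . . . . .
    . . . . . . . X . . . .
    . . . . . . . X . . . .
    . . . . . . . X X . . .
    . . . . . . . X X . . .
    . . . . . . . X X . . .
    . . . . . . . . X X . .
    . . . . . . . . . . . .
    . . . . . . . . . . . .

Final: [[7,3],[7,4],[7,5],[8,5],[7,6],[8,6],[7,7],[8,7],[8,8],[9,8]]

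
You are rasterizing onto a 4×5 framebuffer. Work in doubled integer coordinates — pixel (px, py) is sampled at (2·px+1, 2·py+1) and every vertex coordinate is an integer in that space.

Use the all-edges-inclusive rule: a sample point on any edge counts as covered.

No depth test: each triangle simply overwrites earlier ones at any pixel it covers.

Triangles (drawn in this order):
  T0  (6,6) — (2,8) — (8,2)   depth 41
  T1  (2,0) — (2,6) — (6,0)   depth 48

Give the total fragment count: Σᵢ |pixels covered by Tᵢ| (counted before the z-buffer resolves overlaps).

T0:
  2·area = 12
  edge (6, 6)→(2, 8): d=(-4,2) inclusive
  edge (2, 8)→(8, 2): d=(6,-6) inclusive
  edge (8, 2)→(6, 6): d=(-2,4) inclusive
    (3,1)@(7, 3): e=[10,0,2] → X  [on edge]
    (2,2)@(5, 5): e=[6,0,6] → X  [on edge]
    (3,2)@(7, 5): e=[2,12,-2] → .
    (1,3)@(3, 7): e=[2,0,10] → X  [on edge]
    (2,3)@(5, 7): e=[-2,12,2] → .
    (0,4)@(1, 9): e=[-2,0,14] → .  [on edge]
    (1,4)@(3, 9): e=[-6,12,6] → .
  covered (3 px):
    . . . .
    . . . X
    . . X .
    . X . .
    . . . .
T1:
  2·area = 24  (B↔C swapped to make it positive)
  edge (2, 0)→(6, 0): d=(4,0) inclusive
  edge (6, 0)→(2, 6): d=(-4,6) inclusive
  edge (2, 6)→(2, 0): d=(0,-6) inclusive
    (1,0)@(3, 1): e=[4,14,6] → X
    (2,0)@(5, 1): e=[4,2,18] → X
    (3,0)@(7, 1): e=[4,-10,30] → .
    (1,1)@(3, 3): e=[12,6,6] → X
    (2,1)@(5, 3): e=[12,-6,18] → .
    (1,2)@(3, 5): e=[20,-2,6] → .
  covered (3 px):
    . X X .
    . X . .
    . . . .
    . . . .
    . . . .

Answer: 6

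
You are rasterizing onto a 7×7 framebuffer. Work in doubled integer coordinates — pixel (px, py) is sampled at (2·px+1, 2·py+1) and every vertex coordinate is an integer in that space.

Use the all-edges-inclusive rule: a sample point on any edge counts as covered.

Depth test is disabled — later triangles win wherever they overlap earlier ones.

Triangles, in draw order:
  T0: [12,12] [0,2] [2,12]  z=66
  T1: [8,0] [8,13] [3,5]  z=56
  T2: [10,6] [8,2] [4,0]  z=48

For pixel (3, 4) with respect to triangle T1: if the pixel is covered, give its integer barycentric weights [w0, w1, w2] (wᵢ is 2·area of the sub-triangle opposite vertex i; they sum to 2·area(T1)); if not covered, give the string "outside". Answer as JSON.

T0:
  2·area = 100  (B↔C swapped to make it positive)
  edge (12, 12)→(2, 12): d=(-10,0) inclusive
  edge (2, 12)→(0, 2): d=(-2,-10) inclusive
  edge (0, 2)→(12, 12): d=(12,10) inclusive
    (0,1)@(1, 3): e=[90,8,2] → X
    (1,1)@(3, 3): e=[90,28,-18] → .
    (0,2)@(1, 5): e=[70,4,26] → X
    (1,2)@(3, 5): e=[70,24,6] → X
    (2,2)@(5, 5): e=[70,44,-14] → .
    (0,3)@(1, 7): e=[50,0,50] → X  [on edge]
    (2,3)@(5, 7): e=[50,40,10] → X
    (3,3)@(7, 7): e=[50,60,-10] → .
    (0,4)@(1, 9): e=[30,-4,74] → .
    (1,4)@(3, 9): e=[30,16,54] → X
    (3,4)@(7, 9): e=[30,56,14] → X
    (4,4)@(9, 9): e=[30,76,-6] → .
  covered (13 px):
    . . . . . . .
    X . . . . . .
    X X . . . . .
    X X X . . . .
    . X X X . . .
    . X X X X . .
    . . . . . . .
T1:
  2·area = 65
  edge (8, 0)→(8, 13): d=(0,13) inclusive
  edge (8, 13)→(3, 5): d=(-5,-8) inclusive
  edge (3, 5)→(8, 0): d=(5,-5) inclusive
    (3,0)@(7, 1): e=[13,52,0] → X  [on edge]
    (4,0)@(9, 1): e=[-13,68,10] → .
    (2,1)@(5, 3): e=[39,26,0] → X  [on edge]
    (4,1)@(9, 3): e=[-13,58,20] → .
    (1,2)@(3, 5): e=[65,0,0] → X  [on edge]
    (4,2)@(9, 5): e=[-13,48,30] → .
    (0,3)@(1, 7): e=[91,-26,0] → .  [on edge]
    (1,3)@(3, 7): e=[65,-10,10] → .
    (2,3)@(5, 7): e=[39,6,20] → X
    (4,3)@(9, 7): e=[-13,38,40] → .
    (2,4)@(5, 9): e=[39,-4,30] → .
    (3,4)@(7, 9): e=[13,12,40] → X
  covered (10 px):
    . . . X . . .
    . . X X . . .
    . X X X . . .
    . . X X . . .
    . . . X . . .
    . . . X . . .
    . . . . . . .
T2:
  2·area = 12  (B↔C swapped to make it positive)
  edge (10, 6)→(4, 0): d=(-6,-6) inclusive
  edge (4, 0)→(8, 2): d=(4,2) inclusive
  edge (8, 2)→(10, 6): d=(2,4) inclusive
    (2,0)@(5, 1): e=[0,2,10] → X  [on edge]
    (3,0)@(7, 1): e=[12,-2,2] → .
    (2,1)@(5, 3): e=[-12,10,14] → .
    (3,1)@(7, 3): e=[0,6,6] → X  [on edge]
    (4,1)@(9, 3): e=[12,2,-2] → .
    (3,2)@(7, 5): e=[-12,14,10] → .
    (4,2)@(9, 5): e=[0,10,2] → X  [on edge]
    (5,2)@(11, 5): e=[12,6,-6] → .
    (4,3)@(9, 7): e=[-12,18,6] → .
    (5,3)@(11, 7): e=[0,14,-2] → .  [on edge]
    (6,4)@(13, 9): e=[0,18,-6] → .  [on edge]
  covered (3 px):
    . . X . . . .
    . . . X . . .
    . . . . X . .
    . . . . . . .
    . . . . . . .
    . . . . . . .
    . . . . . . .

Final: [12,40,13]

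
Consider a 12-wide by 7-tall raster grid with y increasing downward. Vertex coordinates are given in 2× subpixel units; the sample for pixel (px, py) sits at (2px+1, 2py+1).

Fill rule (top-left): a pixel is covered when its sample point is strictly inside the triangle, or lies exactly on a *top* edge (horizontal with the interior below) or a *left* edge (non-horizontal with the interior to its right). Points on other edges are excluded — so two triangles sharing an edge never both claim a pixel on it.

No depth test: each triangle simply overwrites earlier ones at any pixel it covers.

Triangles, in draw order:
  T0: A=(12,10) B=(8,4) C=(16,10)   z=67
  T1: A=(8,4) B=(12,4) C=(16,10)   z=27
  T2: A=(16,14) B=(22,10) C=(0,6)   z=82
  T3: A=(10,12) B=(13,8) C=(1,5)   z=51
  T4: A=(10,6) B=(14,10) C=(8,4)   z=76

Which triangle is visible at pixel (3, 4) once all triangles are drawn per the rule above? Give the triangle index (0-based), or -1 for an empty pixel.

T0:
  2·area = 24
  edge (12, 10)→(8, 4): d=(-4,-6) top-left  bias=+0
  edge (8, 4)→(16, 10): d=(8,6) right/bottom  bias=-1
  edge (16, 10)→(12, 10): d=(-4,0) right/bottom  bias=-1
    (4,2)@(9, 5): e=[2,2,20] → #
    (5,2)@(11, 5): e=[14,-10,20] → ·
    (4,3)@(9, 7): e=[-6,18,12] → ·
    (5,3)@(11, 7): e=[6,6,12] → #
    (6,3)@(13, 7): e=[18,-6,12] → ·
    (5,4)@(11, 9): e=[-2,22,4] → ·
    (6,4)@(13, 9): e=[10,10,4] → #
    (7,4)@(15, 9): e=[22,-2,4] → ·
    (6,5)@(13, 11): e=[2,26,-4] → ·
  covered (3 px):
    · · · · · · · · · · · ·
    · · · · · · · · · · · ·
    · · · · # · · · · · · ·
    · · · · · # · · · · · ·
    · · · · · · # · · · · ·
    · · · · · · · · · · · ·
    · · · · · · · · · · · ·
T1:
  2·area = 24
  edge (8, 4)→(12, 4): d=(4,0) top-left  bias=+0
  edge (12, 4)→(16, 10): d=(4,6) right/bottom  bias=-1
  edge (16, 10)→(8, 4): d=(-8,-6) top-left  bias=+0
    (5,2)@(11, 5): e=[4,10,10] → #
    (6,2)@(13, 5): e=[4,-2,22] → ·
    (5,3)@(11, 7): e=[12,18,-6] → ·
    (6,3)@(13, 7): e=[12,6,6] → #
    (7,3)@(15, 7): e=[12,-6,18] → ·
    (6,4)@(13, 9): e=[20,14,-10] → ·
    (7,4)@(15, 9): e=[20,2,2] → #
    (8,4)@(17, 9): e=[20,-10,14] → ·
    (7,5)@(15, 11): e=[28,10,-14] → ·
  covered (3 px):
    · · · · · · · · · · · ·
    · · · · · · · · · · · ·
    · · · · · # · · · · · ·
    · · · · · · # · · · · ·
    · · · · · · · # · · · ·
    · · · · · · · · · · · ·
    · · · · · · · · · · · ·
T2:
  2·area = 112  (B↔C swapped to make it positive)
  edge (16, 14)→(0, 6): d=(-16,-8) top-left  bias=+0
  edge (0, 6)→(22, 10): d=(22,4) right/bottom  bias=-1
  edge (22, 10)→(16, 14): d=(-6,4) right/bottom  bias=-1
    (1,3)@(3, 7): e=[8,10,94] → #
    (2,3)@(5, 7): e=[24,2,86] → #
    (3,3)@(7, 7): e=[40,-6,78] → ·
    (1,4)@(3, 9): e=[-24,54,82] → ·
    (2,4)@(5, 9): e=[-8,46,74] → ·
    (3,4)@(7, 9): e=[8,38,66] → #
    (4,4)@(9, 9): e=[24,30,58] → #
    (5,4)@(11, 9): e=[40,22,50] → #
    (6,4)@(13, 9): e=[56,14,42] → #
    (7,4)@(15, 9): e=[72,6,34] → #
    (8,4)@(17, 9): e=[88,-2,26] → ·
    (3,5)@(7, 11): e=[-24,82,54] → ·
  covered (14 px):
    · · · · · · · · · · · ·
    · · · · · · · · · · · ·
    · · · · · · · · · · · ·
    · # # · · · · · · · · ·
    · · · # # # # # · · · ·
    · · · · · # # # # # · ·
    · · · · · · · # # · · ·
T3:
  2·area = 57  (B↔C swapped to make it positive)
  edge (10, 12)→(1, 5): d=(-9,-7) top-left  bias=+0
  edge (1, 5)→(13, 8): d=(12,3) right/bottom  bias=-1
  edge (13, 8)→(10, 12): d=(-3,4) right/bottom  bias=-1
    (0,2)@(1, 5): e=[0,0,57] → ·  [on edge]
    (2,3)@(5, 7): e=[10,12,35] → #
    (3,3)@(7, 7): e=[24,6,27] → #
    (4,3)@(9, 7): e=[38,0,19] → ·  [on edge]
    (2,4)@(5, 9): e=[-8,36,29] → ·
    (3,4)@(7, 9): e=[6,30,21] → #
    (4,4)@(9, 9): e=[20,24,13] → #
    (5,4)@(11, 9): e=[34,18,5] → #
    (6,4)@(13, 9): e=[48,12,-3] → ·
    (8,4)@(17, 9): e=[76,0,-19] → ·  [on edge]
    (3,5)@(7, 11): e=[-12,54,15] → ·
    (4,5)@(9, 11): e=[2,48,7] → #
  covered (6 px):
    · · · · · · · · · · · ·
    · · · · · · · · · · · ·
    · · · · · · · · · · · ·
    · · # # · · · · · · · ·
    · · · # # # · · · · · ·
    · · · · # · · · · · · ·
    · · · · · · · · · · · ·
T4:
  degenerate (2·area = 0) — covers nothing

Z-buffer (winner per pixel, '.' = empty):
  . . . . . . . . . . . .
  . . . . . . . . . . . .
  . . . . 0 1 . . . . . .
  . 2 3 3 . 0 1 . . . . .
  . . . 3 3 3 2 2 . . . .
  . . . . 3 2 2 2 2 2 . .
  . . . . . . . 2 2 . . .

Final: 3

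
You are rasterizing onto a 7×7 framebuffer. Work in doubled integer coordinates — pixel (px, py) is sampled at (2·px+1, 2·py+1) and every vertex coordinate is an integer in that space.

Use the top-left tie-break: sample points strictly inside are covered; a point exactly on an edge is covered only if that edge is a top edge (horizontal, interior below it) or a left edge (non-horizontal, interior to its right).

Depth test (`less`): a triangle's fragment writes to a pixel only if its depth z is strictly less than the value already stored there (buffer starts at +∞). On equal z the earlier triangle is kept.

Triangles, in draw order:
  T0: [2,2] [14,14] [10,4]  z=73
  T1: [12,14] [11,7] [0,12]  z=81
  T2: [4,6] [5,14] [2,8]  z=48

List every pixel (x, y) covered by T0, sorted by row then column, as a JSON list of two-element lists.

T0:
  2·area = 72  (B↔C swapped to make it positive)
  edge (2, 2)→(10, 4): d=(8,2) right/bottom  bias=-1
  edge (10, 4)→(14, 14): d=(4,10) right/bottom  bias=-1
  edge (14, 14)→(2, 2): d=(-12,-12) top-left  bias=+0
    (0,0)@(1, 1): e=[-6,78,0] → ·  [on edge]
    (1,1)@(3, 3): e=[6,66,0] → █  [on edge]
    (2,1)@(5, 3): e=[2,46,24] → █
    (3,1)@(7, 3): e=[-2,26,48] → ·
    (1,2)@(3, 5): e=[22,74,-24] → ·
    (2,2)@(5, 5): e=[18,54,0] → █  [on edge]
    (3,2)@(7, 5): e=[14,34,24] → █
    (4,2)@(9, 5): e=[10,14,48] → █
    (5,2)@(11, 5): e=[6,-6,72] → ·
    (2,3)@(5, 7): e=[34,62,-24] → ·
    (3,3)@(7, 7): e=[30,42,0] → █  [on edge]
    (5,3)@(11, 7): e=[22,2,48] → █
    (4,4)@(9, 9): e=[42,30,0] → █  [on edge]
    (5,5)@(11, 11): e=[54,18,0] → █  [on edge]
    (6,6)@(13, 13): e=[66,6,0] → █  [on edge]
  covered (12 px):
    · · · · · · ·
    · █ █ · · · ·
    · · █ █ █ · ·
    · · · █ █ █ ·
    · · · · █ █ ·
    · · · · · █ ·
    · · · · · · █
T1:
  2·area = 82  (B↔C swapped to make it positive)
  edge (12, 14)→(0, 12): d=(-12,-2) top-left  bias=+0
  edge (0, 12)→(11, 7): d=(11,-5) top-left  bias=+0
  edge (11, 7)→(12, 14): d=(1,7) right/bottom  bias=-1
    (5,3)@(11, 7): e=[82,0,0] → ·  [on edge]
    (3,4)@(7, 9): e=[50,2,30] → █
    (4,4)@(9, 9): e=[54,12,16] → █
    (5,4)@(11, 9): e=[58,22,2] → █
    (6,4)@(13, 9): e=[62,32,-12] → ·
    (1,5)@(3, 11): e=[18,4,60] → █
    (2,5)@(5, 11): e=[22,14,46] → █
    (6,5)@(13, 11): e=[38,54,-10] → ·
    (1,6)@(3, 13): e=[-6,26,62] → ·
    (2,6)@(5, 13): e=[-2,36,48] → ·
    (3,6)@(7, 13): e=[2,46,34] → █
    (6,6)@(13, 13): e=[14,76,-8] → ·
  covered (11 px):
    · · · · · · ·
    · · · · · · ·
    · · · · · · ·
    · · · · · · ·
    · · · █ █ █ ·
    · █ █ █ █ █ ·
    · · · █ █ █ ·
T2:
  2·area = 18
  edge (4, 6)→(5, 14): d=(1,8) right/bottom  bias=-1
  edge (5, 14)→(2, 8): d=(-3,-6) top-left  bias=+0
  edge (2, 8)→(4, 6): d=(2,-2) top-left  bias=+0
    (4,0)@(9, 1): e=[-45,63,0] → ·  [on edge]
    (3,1)@(7, 3): e=[-27,45,0] → ·  [on edge]
    (2,2)@(5, 5): e=[-9,27,0] → ·  [on edge]
    (1,3)@(3, 7): e=[9,9,0] → █  [on edge]
    (2,3)@(5, 7): e=[-7,21,4] → ·
    (0,4)@(1, 9): e=[27,-9,0] → ·  [on edge]
    (1,4)@(3, 9): e=[11,3,4] → █
    (2,4)@(5, 9): e=[-5,15,8] → ·
    (1,5)@(3, 11): e=[13,-3,8] → ·
  covered (2 px):
    · · · · · · ·
    · · · · · · ·
    · · · · · · ·
    · █ · · · · ·
    · █ · · · · ·
    · · · · · · ·
    · · · · · · ·

Result: [[1,1],[2,1],[2,2],[3,2],[4,2],[3,3],[4,3],[5,3],[4,4],[5,4],[5,5],[6,6]]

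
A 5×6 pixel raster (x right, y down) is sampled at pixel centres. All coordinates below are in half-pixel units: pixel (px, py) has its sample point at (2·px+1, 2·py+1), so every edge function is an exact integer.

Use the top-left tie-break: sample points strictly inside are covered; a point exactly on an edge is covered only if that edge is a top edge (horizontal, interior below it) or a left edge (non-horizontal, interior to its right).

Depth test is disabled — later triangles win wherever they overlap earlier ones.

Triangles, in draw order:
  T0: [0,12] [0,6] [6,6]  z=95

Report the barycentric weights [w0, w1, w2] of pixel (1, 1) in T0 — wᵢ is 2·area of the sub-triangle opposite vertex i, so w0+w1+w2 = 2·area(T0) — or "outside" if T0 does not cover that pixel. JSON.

T0:
  2·area = 36
  edge (0, 12)→(0, 6): d=(0,-6) top-left  bias=+0
  edge (0, 6)→(6, 6): d=(6,0) top-left  bias=+0
  edge (6, 6)→(0, 12): d=(-6,6) right/bottom  bias=-1
    (4,1)@(9, 3): e=[54,-18,0] → ·  [on edge]
    (3,2)@(7, 5): e=[42,-6,0] → ·  [on edge]
    (0,3)@(1, 7): e=[6,6,24] → █
    (1,3)@(3, 7): e=[18,6,12] → █
    (2,3)@(5, 7): e=[30,6,0] → ·  [on edge]
    (0,4)@(1, 9): e=[6,18,12] → █
    (1,4)@(3, 9): e=[18,18,0] → ·  [on edge]
    (0,5)@(1, 11): e=[6,30,0] → ·  [on edge]
  covered (3 px):
    · · · · ·
    · · · · ·
    · · · · ·
    █ █ · · ·
    █ · · · ·
    · · · · ·

Answer: "outside"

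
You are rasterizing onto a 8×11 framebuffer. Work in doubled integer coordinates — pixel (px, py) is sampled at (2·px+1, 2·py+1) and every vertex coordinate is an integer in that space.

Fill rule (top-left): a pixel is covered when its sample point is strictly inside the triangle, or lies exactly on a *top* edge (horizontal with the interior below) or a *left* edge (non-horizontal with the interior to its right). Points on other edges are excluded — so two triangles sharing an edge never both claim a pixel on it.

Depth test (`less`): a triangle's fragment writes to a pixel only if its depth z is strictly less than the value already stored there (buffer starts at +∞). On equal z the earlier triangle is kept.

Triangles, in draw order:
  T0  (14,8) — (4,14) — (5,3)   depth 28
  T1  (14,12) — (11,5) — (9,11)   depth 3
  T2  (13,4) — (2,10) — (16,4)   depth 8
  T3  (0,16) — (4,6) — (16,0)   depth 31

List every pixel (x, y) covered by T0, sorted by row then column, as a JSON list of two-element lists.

T0:
  2·area = 104
  edge (14, 8)→(4, 14): d=(-10,6) right/bottom  bias=-1
  edge (4, 14)→(5, 3): d=(1,-11) top-left  bias=+0
  edge (5, 3)→(14, 8): d=(9,5) right/bottom  bias=-1
    (2,1)@(5, 3): e=[104,0,0] → ·  [on edge]
    (2,2)@(5, 5): e=[84,2,18] → █
    (3,2)@(7, 5): e=[72,24,8] → █
    (4,2)@(9, 5): e=[60,46,-2] → ·
    (2,3)@(5, 7): e=[64,4,36] → █
    (4,3)@(9, 7): e=[40,48,16] → █
    (5,3)@(11, 7): e=[28,70,6] → █
    (6,3)@(13, 7): e=[16,92,-4] → ·
    (2,4)@(5, 9): e=[44,6,54] → █
    (6,4)@(13, 9): e=[-4,94,14] → ·
    (2,5)@(5, 11): e=[24,8,72] → █
    (4,5)@(9, 11): e=[0,52,52] → ·  [on edge]
  covered (13 px):
    · · · · · · · ·
    · · · · · · · ·
    · · █ █ · · · ·
    · · █ █ █ █ · ·
    · · █ █ █ █ · ·
    · · █ █ · · · ·
    · · █ · · · · ·
    · · · · · · · ·
    · · · · · · · ·
    · · · · · · · ·
    · · · · · · · ·
T1:
  2·area = 32  (B↔C swapped to make it positive)
  edge (14, 12)→(9, 11): d=(-5,-1) top-left  bias=+0
  edge (9, 11)→(11, 5): d=(2,-6) top-left  bias=+0
  edge (11, 5)→(14, 12): d=(3,7) right/bottom  bias=-1
    (5,2)@(11, 5): e=[32,0,0] → ·  [on edge]
    (5,3)@(11, 7): e=[22,4,6] → █
    (6,3)@(13, 7): e=[24,16,-8] → ·
    (5,4)@(11, 9): e=[12,8,12] → █
    (6,4)@(13, 9): e=[14,20,-2] → ·
    (4,5)@(9, 11): e=[0,0,32] → █  [on edge]
    (6,5)@(13, 11): e=[4,24,4] → █
    (7,5)@(15, 11): e=[6,36,-10] → ·
    (4,6)@(9, 13): e=[-10,4,38] → ·
    (5,6)@(11, 13): e=[-8,16,24] → ·
    (6,6)@(13, 13): e=[-6,28,10] → ·
    (3,8)@(7, 17): e=[-32,0,64] → ·  [on edge]
  covered (5 px):
    · · · · · · · ·
    · · · · · · · ·
    · · · · · · · ·
    · · · · · █ · ·
    · · · · · █ · ·
    · · · · █ █ █ ·
    · · · · · · · ·
    · · · · · · · ·
    · · · · · · · ·
    · · · · · · · ·
    · · · · · · · ·
T2:
  2·area = 18  (B↔C swapped to make it positive)
  edge (13, 4)→(16, 4): d=(3,0) top-left  bias=+0
  edge (16, 4)→(2, 10): d=(-14,6) right/bottom  bias=-1
  edge (2, 10)→(13, 4): d=(11,-6) top-left  bias=+0
    (6,2)@(13, 5): e=[3,4,11] → █
    (7,2)@(15, 5): e=[3,-8,23] → ·
    (4,3)@(9, 7): e=[9,0,9] → ·  [on edge]
    (6,3)@(13, 7): e=[9,-24,33] → ·
  covered (1 px):
    · · · · · · · ·
    · · · · · · · ·
    · · · · · · █ ·
    · · · · · · · ·
    · · · · · · · ·
    · · · · · · · ·
    · · · · · · · ·
    · · · · · · · ·
    · · · · · · · ·
    · · · · · · · ·
    · · · · · · · ·
T3:
  2·area = 96
  edge (0, 16)→(4, 6): d=(4,-10) top-left  bias=+0
  edge (4, 6)→(16, 0): d=(12,-6) top-left  bias=+0
  edge (16, 0)→(0, 16): d=(-16,16) right/bottom  bias=-1
    (7,0)@(15, 1): e=[90,6,0] → ·  [on edge]
    (5,1)@(11, 3): e=[58,6,32] → █
    (6,1)@(13, 3): e=[78,18,0] → ·  [on edge]
    (3,2)@(7, 5): e=[26,6,64] → █
    (4,2)@(9, 5): e=[46,18,32] → █
    (5,2)@(11, 5): e=[66,30,0] → ·  [on edge]
    (2,3)@(5, 7): e=[14,18,64] → █
    (4,3)@(9, 7): e=[54,42,0] → ·  [on edge]
    (1,4)@(3, 9): e=[2,30,64] → █
    (3,4)@(7, 9): e=[42,54,0] → ·  [on edge]
    (1,5)@(3, 11): e=[10,54,32] → █
    (2,5)@(5, 11): e=[30,66,0] → ·  [on edge]
    (1,6)@(3, 13): e=[18,78,0] → ·  [on edge]
    (0,7)@(1, 15): e=[6,90,0] → ·  [on edge]
  covered (8 px):
    · · · · · · · ·
    · · · · · █ · ·
    · · · █ █ · · ·
    · · █ █ · · · ·
    · █ █ · · · · ·
    · █ · · · · · ·
    · · · · · · · ·
    · · · · · · · ·
    · · · · · · · ·
    · · · · · · · ·
    · · · · · · · ·

Result: [[2,2],[3,2],[2,3],[3,3],[4,3],[5,3],[2,4],[3,4],[4,4],[5,4],[2,5],[3,5],[2,6]]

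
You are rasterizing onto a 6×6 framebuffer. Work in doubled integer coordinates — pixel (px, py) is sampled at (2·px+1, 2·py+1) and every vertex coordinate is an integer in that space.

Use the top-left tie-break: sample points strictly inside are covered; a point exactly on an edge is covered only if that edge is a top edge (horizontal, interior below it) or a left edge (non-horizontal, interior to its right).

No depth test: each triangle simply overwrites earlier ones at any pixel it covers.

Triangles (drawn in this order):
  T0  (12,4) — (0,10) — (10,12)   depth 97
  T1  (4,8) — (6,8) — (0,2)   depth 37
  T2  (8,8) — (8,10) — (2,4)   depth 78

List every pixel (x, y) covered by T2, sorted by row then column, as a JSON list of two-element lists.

T0:
  2·area = 84  (B↔C swapped to make it positive)
  edge (12, 4)→(10, 12): d=(-2,8) right/bottom  bias=-1
  edge (10, 12)→(0, 10): d=(-10,-2) top-left  bias=+0
  edge (0, 10)→(12, 4): d=(12,-6) top-left  bias=+0
    (5,2)@(11, 5): e=[6,72,6] → #
    (3,3)@(7, 7): e=[34,44,6] → #
    (4,3)@(9, 7): e=[18,48,18] → #
    (1,4)@(3, 9): e=[62,16,6] → #
    (2,4)@(5, 9): e=[46,20,18] → #
    (5,4)@(11, 9): e=[-2,32,54] → ·
    (1,5)@(3, 11): e=[58,-4,30] → ·
    (2,5)@(5, 11): e=[42,0,42] → #  [on edge]
    (5,5)@(11, 11): e=[-6,12,78] → ·
  covered (11 px):
    · · · · · ·
    · · · · · ·
    · · · · · #
    · · · # # #
    · # # # # ·
    · · # # # ·
T1:
  2·area = 12  (B↔C swapped to make it positive)
  edge (4, 8)→(0, 2): d=(-4,-6) top-left  bias=+0
  edge (0, 2)→(6, 8): d=(6,6) right/bottom  bias=-1
  edge (6, 8)→(4, 8): d=(-2,0) right/bottom  bias=-1
    (0,1)@(1, 3): e=[2,0,10] → ·  [on edge]
    (1,2)@(3, 5): e=[6,0,6] → ·  [on edge]
    (2,3)@(5, 7): e=[10,0,2] → ·  [on edge]
    (3,4)@(7, 9): e=[14,0,-2] → ·  [on edge]
    (4,5)@(9, 11): e=[18,0,-6] → ·  [on edge]
  covered (0 px):
    · · · · · ·
    · · · · · ·
    · · · · · ·
    · · · · · ·
    · · · · · ·
    · · · · · ·
T2:
  2·area = 12
  edge (8, 8)→(8, 10): d=(0,2) right/bottom  bias=-1
  edge (8, 10)→(2, 4): d=(-6,-6) top-left  bias=+0
  edge (2, 4)→(8, 8): d=(6,4) right/bottom  bias=-1
    (0,1)@(1, 3): e=[14,0,-2] → ·  [on edge]
    (1,2)@(3, 5): e=[10,0,2] → #  [on edge]
    (2,2)@(5, 5): e=[6,12,-6] → ·
    (1,3)@(3, 7): e=[10,-12,14] → ·
    (2,3)@(5, 7): e=[6,0,6] → #  [on edge]
    (3,3)@(7, 7): e=[2,12,-2] → ·
    (2,4)@(5, 9): e=[6,-12,18] → ·
    (3,4)@(7, 9): e=[2,0,10] → #  [on edge]
    (4,4)@(9, 9): e=[-2,12,2] → ·
    (3,5)@(7, 11): e=[2,-12,22] → ·
    (4,5)@(9, 11): e=[-2,0,14] → ·  [on edge]
  covered (3 px):
    · · · · · ·
    · · · · · ·
    · # · · · ·
    · · # · · ·
    · · · # · ·
    · · · · · ·

Answer: [[1,2],[2,3],[3,4]]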